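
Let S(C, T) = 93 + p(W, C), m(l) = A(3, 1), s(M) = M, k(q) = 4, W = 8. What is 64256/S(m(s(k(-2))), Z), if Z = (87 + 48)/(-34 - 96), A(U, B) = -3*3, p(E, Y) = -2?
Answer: 64256/91 ≈ 706.11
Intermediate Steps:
A(U, B) = -9
m(l) = -9
Z = -27/26 (Z = 135/(-130) = 135*(-1/130) = -27/26 ≈ -1.0385)
S(C, T) = 91 (S(C, T) = 93 - 2 = 91)
64256/S(m(s(k(-2))), Z) = 64256/91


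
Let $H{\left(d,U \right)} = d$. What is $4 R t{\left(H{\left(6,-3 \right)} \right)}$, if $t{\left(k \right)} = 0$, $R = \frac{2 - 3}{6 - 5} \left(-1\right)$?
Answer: $0$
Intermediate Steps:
$R = 1$ ($R = - 1^{-1} \left(-1\right) = \left(-1\right) 1 \left(-1\right) = \left(-1\right) \left(-1\right) = 1$)
$4 R t{\left(H{\left(6,-3 \right)} \right)} = 4 \cdot 1 \cdot 0 = 4 \cdot 0 = 0$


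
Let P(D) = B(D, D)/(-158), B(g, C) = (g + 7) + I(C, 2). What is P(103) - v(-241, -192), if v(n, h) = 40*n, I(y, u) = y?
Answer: 1522907/158 ≈ 9638.7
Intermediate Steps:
B(g, C) = 7 + C + g (B(g, C) = (g + 7) + C = (7 + g) + C = 7 + C + g)
P(D) = -7/158 - D/79 (P(D) = (7 + D + D)/(-158) = (7 + 2*D)*(-1/158) = -7/158 - D/79)
P(103) - v(-241, -192) = (-7/158 - 1/79*103) - 40*(-241) = (-7/158 - 103/79) - 1*(-9640) = -213/158 + 9640 = 1522907/158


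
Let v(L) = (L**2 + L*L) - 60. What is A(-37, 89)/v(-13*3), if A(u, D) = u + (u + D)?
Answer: 5/994 ≈ 0.0050302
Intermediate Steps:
A(u, D) = D + 2*u (A(u, D) = u + (D + u) = D + 2*u)
v(L) = -60 + 2*L**2 (v(L) = (L**2 + L**2) - 60 = 2*L**2 - 60 = -60 + 2*L**2)
A(-37, 89)/v(-13*3) = (89 + 2*(-37))/(-60 + 2*(-13*3)**2) = (89 - 74)/(-60 + 2*(-39)**2) = 15/(-60 + 2*1521) = 15/(-60 + 3042) = 15/2982 = 15*(1/2982) = 5/994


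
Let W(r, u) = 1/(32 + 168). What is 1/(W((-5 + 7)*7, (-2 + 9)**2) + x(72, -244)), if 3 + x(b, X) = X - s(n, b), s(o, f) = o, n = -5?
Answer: -200/48399 ≈ -0.0041323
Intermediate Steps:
W(r, u) = 1/200
x(b, X) = 2 + X (x(b, X) = -3 + (X - 1*(-5)) = -3 + (X + 5) = -3 + (5 + X) = 2 + X)
1/(W((-5 + 7)*7, (-2 + 9)**2) + x(72, -244)) = 1/(1/200 + (2 - 244)) = 1/(1/200 - 242) = 1/(-48399/200) = -200/48399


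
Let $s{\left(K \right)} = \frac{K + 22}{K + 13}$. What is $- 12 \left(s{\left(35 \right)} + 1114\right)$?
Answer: $- \frac{53529}{4} \approx -13382.0$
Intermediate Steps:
$s{\left(K \right)} = \frac{22 + K}{13 + K}$
$- 12 \left(s{\left(35 \right)} + 1114\right) = - 12 \left(\frac{22 + 35}{13 + 35} + 1114\right) = - 12 \left(\frac{1}{48} \cdot 57 + 1114\right) = - 12 \left(\frac{19}{16} + 1114\right) = \left(-12\right) \frac{17843}{16} = - \frac{53529}{4}$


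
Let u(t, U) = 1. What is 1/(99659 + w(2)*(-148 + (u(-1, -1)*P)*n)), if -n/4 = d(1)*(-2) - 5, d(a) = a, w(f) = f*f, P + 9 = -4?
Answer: 1/97611 ≈ 1.0245e-5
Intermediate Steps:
P = -13 (P = -9 - 4 = -13)
w(f) = f²
n = 28 (n = -4*(1*(-2) - 5) = -4*(-2 - 5) = -4*(-7) = 28)
1/(99659 + w(2)*(-148 + (u(-1, -1)*P)*n)) = 1/(99659 + 2²*(-148 + (1*(-13))*28)) = 1/(99659 + 4*(-148 - 13*28)) = 1/(99659 + 4*(-148 - 364)) = 1/(99659 + 4*(-512)) = 1/(99659 - 2048) = 1/97611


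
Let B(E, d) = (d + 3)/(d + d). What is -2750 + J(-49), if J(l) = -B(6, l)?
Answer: -134773/49 ≈ -2750.5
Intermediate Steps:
B(E, d) = (3 + d)/(2*d) (B(E, d) = (3 + d)/((2*d)) = (3 + d)*(1/(2*d)) = (3 + d)/(2*d))
J(l) = -(3 + l)/(2*l)
-2750 + J(-49) = -2750 + (1/2)*(-3 - 1*(-49))/(-49) = -2750 + (1/2)*(-1/49)*(-3 + 49) = -2750 + (1/2)*(-1/49)*46 = -2750 - 23/49 = -134773/49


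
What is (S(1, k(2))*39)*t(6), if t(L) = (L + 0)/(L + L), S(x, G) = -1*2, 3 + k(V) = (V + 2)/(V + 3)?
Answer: -39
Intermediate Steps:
k(V) = -3 + (2 + V)/(3 + V) (k(V) = -3 + (V + 2)/(V + 3) = -3 + (2 + V)/(3 + V))
S(x, G) = -2
t(L) = 1/2 (t(L) = L/((2*L)) = L*(1/(2*L)) = 1/2)
(S(1, k(2))*39)*t(6) = -2*39*(1/2) = -78*1/2 = -39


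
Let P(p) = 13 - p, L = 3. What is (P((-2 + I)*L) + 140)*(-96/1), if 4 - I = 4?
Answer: -15264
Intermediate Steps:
I = 0 (I = 4 - 1*4 = 4 - 4 = 0)
(P((-2 + I)*L) + 140)*(-96/1) = ((13 - (-2 + 0)*3) + 140)*(-96/1) = ((13 - (-2)*3) + 140)*(-96*1) = ((13 - 1*(-6)) + 140)*(-96) = ((13 + 6) + 140)*(-96) = (19 + 140)*(-96) = 159*(-96) = -15264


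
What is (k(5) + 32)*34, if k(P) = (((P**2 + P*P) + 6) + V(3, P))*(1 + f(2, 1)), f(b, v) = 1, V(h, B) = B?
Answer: 5236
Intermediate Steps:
k(P) = 12 + 2*P + 4*P**2 (k(P) = (((P**2 + P*P) + 6) + P)*(1 + 1) = (((P**2 + P**2) + 6) + P)*2 = ((2*P**2 + 6) + P)*2 = ((6 + 2*P**2) + P)*2 = (6 + P + 2*P**2)*2 = 12 + 2*P + 4*P**2)
(k(5) + 32)*34 = ((12 + 2*5 + 4*5**2) + 32)*34 = ((12 + 10 + 4*25) + 32)*34 = ((12 + 10 + 100) + 32)*34 = (122 + 32)*34 = 154*34 = 5236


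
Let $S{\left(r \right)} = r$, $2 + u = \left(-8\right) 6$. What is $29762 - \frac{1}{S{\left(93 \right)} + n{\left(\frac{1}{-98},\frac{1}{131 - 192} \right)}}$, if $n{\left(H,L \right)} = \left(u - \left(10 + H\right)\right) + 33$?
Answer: $\frac{192530280}{6469} \approx 29762.0$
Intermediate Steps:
$u = -50$ ($u = -2 - 48 = -50$)
$n{\left(H,L \right)} = -27 - H$ ($n{\left(H,L \right)} = \left(-50 - \left(10 + H\right)\right) + 33 = \left(-60 - H\right) + 33 = -27 - H$)
$29762 - \frac{1}{S{\left(93 \right)} + n{\left(\frac{1}{-98},\frac{1}{131 - 192} \right)}} = 29762 - \frac{1}{93 - \frac{2645}{98}} = 29762 - \frac{1}{\frac{6469}{98}} = 29762 - \frac{98}{6469} = \frac{192530280}{6469}$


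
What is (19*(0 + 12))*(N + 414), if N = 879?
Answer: 294804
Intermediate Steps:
(19*(0 + 12))*(N + 414) = (19*(0 + 12))*(879 + 414) = (19*12)*1293 = 228*1293 = 294804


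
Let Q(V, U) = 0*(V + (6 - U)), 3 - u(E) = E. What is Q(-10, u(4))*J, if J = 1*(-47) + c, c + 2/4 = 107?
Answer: 0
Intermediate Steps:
c = 213/2 (c = -1/2 + 107 = 213/2 ≈ 106.50)
u(E) = 3 - E
Q(V, U) = 0 (Q(V, U) = 0*(6 + V - U) = 0)
J = 119/2 (J = 1*(-47) + 213/2 = -47 + 213/2 = 119/2 ≈ 59.500)
Q(-10, u(4))*J = 0*(119/2) = 0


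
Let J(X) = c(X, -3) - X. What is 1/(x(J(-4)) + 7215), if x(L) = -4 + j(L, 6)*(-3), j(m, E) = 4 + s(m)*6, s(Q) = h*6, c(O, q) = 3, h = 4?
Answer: 1/6767 ≈ 0.00014778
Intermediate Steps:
s(Q) = 24 (s(Q) = 4*6 = 24)
j(m, E) = 148 (j(m, E) = 4 + 24*6 = 4 + 144 = 148)
J(X) = 3 - X
x(L) = -448 (x(L) = -4 + 148*(-3) = -4 - 444 = -448)
1/(x(J(-4)) + 7215) = 1/(-448 + 7215) = 1/6767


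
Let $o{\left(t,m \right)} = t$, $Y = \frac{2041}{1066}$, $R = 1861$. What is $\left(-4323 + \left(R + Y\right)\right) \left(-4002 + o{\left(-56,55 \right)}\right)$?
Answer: $\frac{409304083}{41} \approx 9.983 \cdot 10^{6}$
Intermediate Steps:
$Y = \frac{157}{82}$ ($Y = 2041 \cdot \frac{1}{1066} = \frac{157}{82} \approx 1.9146$)
$\left(-4323 + \left(R + Y\right)\right) \left(-4002 + o{\left(-56,55 \right)}\right) = \left(-4323 + \left(1861 + \frac{157}{82}\right)\right) \left(-4002 - 56\right) = \left(-4323 + \frac{152759}{82}\right) \left(-4058\right) = \left(- \frac{201727}{82}\right) \left(-4058\right) = \frac{409304083}{41}$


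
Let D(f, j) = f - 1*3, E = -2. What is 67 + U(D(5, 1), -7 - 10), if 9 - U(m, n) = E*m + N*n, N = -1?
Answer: 63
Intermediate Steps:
D(f, j) = -3 + f (D(f, j) = f - 3 = -3 + f)
U(m, n) = 9 + n + 2*m (U(m, n) = 9 - (-2*m - n) = 9 - (-n - 2*m) = 9 + (n + 2*m) = 9 + n + 2*m)
67 + U(D(5, 1), -7 - 10) = 67 + (9 + (-7 - 10) + 2*(-3 + 5)) = 67 + (9 - 17 + 2*2) = 67 + (9 - 17 + 4) = 67 - 4 = 63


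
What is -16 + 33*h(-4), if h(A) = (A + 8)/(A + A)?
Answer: -65/2 ≈ -32.500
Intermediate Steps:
h(A) = (8 + A)/(2*A) (h(A) = (8 + A)/((2*A)) = (8 + A)*(1/(2*A)) = (8 + A)/(2*A))
-16 + 33*h(-4) = -16 + 33*((½)*(8 - 4)/(-4)) = -16 + 33*((½)*(-¼)*4) = -16 + 33*(-½) = -16 - 33/2 = -65/2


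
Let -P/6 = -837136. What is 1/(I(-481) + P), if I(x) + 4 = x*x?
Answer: 1/5254173 ≈ 1.9032e-7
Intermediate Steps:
P = 5022816 (P = -6*(-837136) = 5022816)
I(x) = -4 + x**2 (I(x) = -4 + x*x = -4 + x**2)
1/(I(-481) + P) = 1/((-4 + (-481)**2) + 5022816) = 1/((-4 + 231361) + 5022816) = 1/(231357 + 5022816) = 1/5254173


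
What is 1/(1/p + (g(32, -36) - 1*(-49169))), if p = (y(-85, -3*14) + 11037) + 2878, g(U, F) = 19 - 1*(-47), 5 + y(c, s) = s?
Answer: 13868/682790981 ≈ 2.0311e-5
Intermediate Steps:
y(c, s) = -5 + s
g(U, F) = 66 (g(U, F) = 19 + 47 = 66)
p = 13868 (p = ((-5 - 3*14) + 11037) + 2878 = ((-5 - 42) + 11037) + 2878 = (-47 + 11037) + 2878 = 10990 + 2878 = 13868)
1/(1/p + (g(32, -36) - 1*(-49169))) = 1/(1/13868 + (66 - 1*(-49169))) = 1/(1/13868 + (66 + 49169)) = 1/(1/13868 + 49235) = 1/(682790981/13868) = 13868/682790981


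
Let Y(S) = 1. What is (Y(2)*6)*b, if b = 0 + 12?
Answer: 72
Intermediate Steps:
b = 12
(Y(2)*6)*b = (1*6)*12 = 6*12 = 72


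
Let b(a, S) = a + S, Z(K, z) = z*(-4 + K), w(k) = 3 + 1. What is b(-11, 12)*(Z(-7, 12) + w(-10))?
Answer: -128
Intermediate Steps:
w(k) = 4
b(a, S) = S + a
b(-11, 12)*(Z(-7, 12) + w(-10)) = (12 - 11)*(12*(-4 - 7) + 4) = 1*(12*(-11) + 4) = 1*(-132 + 4) = 1*(-128) = -128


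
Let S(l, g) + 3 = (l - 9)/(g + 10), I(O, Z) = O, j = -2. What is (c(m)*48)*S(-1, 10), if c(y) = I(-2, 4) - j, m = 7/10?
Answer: 0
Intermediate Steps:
S(l, g) = -3 + (-9 + l)/(10 + g) (S(l, g) = -3 + (l - 9)/(g + 10) = -3 + (-9 + l)/(10 + g))
m = 7/10 (m = 7*(1/10) = 7/10 ≈ 0.70000)
c(y) = 0 (c(y) = -2 - 1*(-2) = -2 + 2 = 0)
(c(m)*48)*S(-1, 10) = (0*48)*((-39 - 1 - 3*10)/(10 + 10)) = 0*((-39 - 1 - 30)/20) = 0*((1/20)*(-70)) = 0*(-7/2) = 0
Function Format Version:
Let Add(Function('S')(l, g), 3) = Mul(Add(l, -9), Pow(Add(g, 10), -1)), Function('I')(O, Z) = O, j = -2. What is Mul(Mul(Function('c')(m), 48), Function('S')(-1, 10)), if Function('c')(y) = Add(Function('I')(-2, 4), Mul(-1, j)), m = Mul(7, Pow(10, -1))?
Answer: 0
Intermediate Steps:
Function('S')(l, g) = Add(-3, Mul(Pow(Add(10, g), -1), Add(-9, l))) (Function('S')(l, g) = Add(-3, Mul(Add(l, -9), Pow(Add(g, 10), -1))) = Add(-3, Mul(Add(-9, l), Pow(Add(10, g), -1))) = Add(-3, Mul(Pow(Add(10, g), -1), Add(-9, l))))
m = Rational(7, 10) (m = Mul(7, Rational(1, 10)) = Rational(7, 10) ≈ 0.70000)
Function('c')(y) = 0 (Function('c')(y) = Add(-2, Mul(-1, -2)) = Add(-2, 2) = 0)
Mul(Mul(Function('c')(m), 48), Function('S')(-1, 10)) = Mul(Mul(0, 48), Mul(Pow(Add(10, 10), -1), Add(-39, -1, Mul(-3, 10)))) = Mul(0, Mul(Pow(20, -1), Add(-39, -1, -30))) = Mul(0, Mul(Rational(1, 20), -70)) = Mul(0, Rational(-7, 2)) = 0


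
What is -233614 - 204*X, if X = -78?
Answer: -217702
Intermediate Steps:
-233614 - 204*X = -233614 - 204*(-78) = -233614 + 15912 = -217702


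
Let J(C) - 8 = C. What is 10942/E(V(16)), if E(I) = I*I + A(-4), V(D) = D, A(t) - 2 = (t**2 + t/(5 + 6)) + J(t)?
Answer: 60181/1527 ≈ 39.411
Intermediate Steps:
J(C) = 8 + C
A(t) = 10 + t**2 + 12*t/11 (A(t) = 2 + ((t**2 + t/(5 + 6)) + (8 + t)) = 2 + ((t**2 + t/11) + (8 + t)) = 2 + (8 + t**2 + 12*t/11) = 10 + t**2 + 12*t/11)
E(I) = 238/11 + I**2 (E(I) = I*I + (10 + (-4)**2 + (12/11)*(-4)) = I**2 + (10 + 16 - 48/11) = I**2 + 238/11 = 238/11 + I**2)
10942/E(V(16)) = 10942/(238/11 + 16**2) = 10942/(238/11 + 256) = 10942/(3054/11) = 10942*(11/3054) = 60181/1527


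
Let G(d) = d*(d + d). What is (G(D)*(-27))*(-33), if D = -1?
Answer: 1782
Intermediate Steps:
G(d) = 2*d**2 (G(d) = d*(2*d) = 2*d**2)
(G(D)*(-27))*(-33) = ((2*(-1)**2)*(-27))*(-33) = ((2*1)*(-27))*(-33) = (2*(-27))*(-33) = -54*(-33) = 1782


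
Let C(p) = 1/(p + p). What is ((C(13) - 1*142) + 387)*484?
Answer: 1541782/13 ≈ 1.1860e+5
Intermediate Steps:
C(p) = 1/(2*p)
((C(13) - 1*142) + 387)*484 = (((½)/13 - 1*142) + 387)*484 = (((½)*(1/13) - 142) + 387)*484 = ((1/26 - 142) + 387)*484 = (-3691/26 + 387)*484 = (6371/26)*484 = 1541782/13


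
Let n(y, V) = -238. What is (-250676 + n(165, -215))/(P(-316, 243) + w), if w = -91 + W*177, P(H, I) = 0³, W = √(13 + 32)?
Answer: -11416587/700762 - 66617667*√5/700762 ≈ -228.86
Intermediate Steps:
W = 3*√5 (W = √45 = 3*√5 ≈ 6.7082)
P(H, I) = 0
w = -91 + 531*√5 (w = -91 + (3*√5)*177 = -91 + 531*√5 ≈ 1096.4)
(-250676 + n(165, -215))/(P(-316, 243) + w) = (-250676 - 238)/(0 + (-91 + 531*√5)) = -250914/(-91 + 531*√5)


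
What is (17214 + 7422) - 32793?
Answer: -8157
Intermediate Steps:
(17214 + 7422) - 32793 = 24636 - 32793 = -8157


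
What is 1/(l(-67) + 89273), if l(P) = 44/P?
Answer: 67/5981247 ≈ 1.1202e-5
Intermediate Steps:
1/(l(-67) + 89273) = 1/(44/(-67) + 89273) = 1/(44*(-1/67) + 89273) = 1/(-44/67 + 89273) = 1/(5981247/67) = 67/5981247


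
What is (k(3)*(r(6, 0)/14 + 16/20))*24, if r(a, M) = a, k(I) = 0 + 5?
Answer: 1032/7 ≈ 147.43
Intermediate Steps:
k(I) = 5
(k(3)*(r(6, 0)/14 + 16/20))*24 = (5*(6/14 + 16/20))*24 = (5*(6*(1/14) + 16*(1/20)))*24 = (5*(3/7 + ⅘))*24 = (5*(43/35))*24 = (43/7)*24 = 1032/7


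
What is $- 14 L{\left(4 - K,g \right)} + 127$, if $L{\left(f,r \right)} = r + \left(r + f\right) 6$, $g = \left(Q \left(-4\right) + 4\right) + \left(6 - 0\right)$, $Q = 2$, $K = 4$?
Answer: $-69$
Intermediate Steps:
$g = 2$ ($g = \left(2 \left(-4\right) + 4\right) + \left(6 - 0\right) = \left(-8 + 4\right) + \left(6 + 0\right) = -4 + 6 = 2$)
$L{\left(f,r \right)} = 6 f + 7 r$ ($L{\left(f,r \right)} = r + \left(f + r\right) 6 = r + \left(6 f + 6 r\right) = 6 f + 7 r$)
$- 14 L{\left(4 - K,g \right)} + 127 = - 14 \left(6 \left(4 - 4\right) + 7 \cdot 2\right) + 127 = - 14 \left(6 \left(4 - 4\right) + 14\right) + 127 = - 14 \left(6 \cdot 0 + 14\right) + 127 = - 14 \left(0 + 14\right) + 127 = \left(-14\right) 14 + 127 = -196 + 127 = -69$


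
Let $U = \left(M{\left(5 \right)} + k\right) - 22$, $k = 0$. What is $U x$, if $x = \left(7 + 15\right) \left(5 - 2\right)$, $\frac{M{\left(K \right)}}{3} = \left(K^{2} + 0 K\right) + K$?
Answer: $4488$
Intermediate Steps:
$M{\left(K \right)} = 3 K + 3 K^{2}$ ($M{\left(K \right)} = 3 \left(\left(K^{2} + 0 K\right) + K\right) = 3 \left(\left(K^{2} + 0\right) + K\right) = 3 \left(K^{2} + K\right) = 3 \left(K + K^{2}\right) = 3 K + 3 K^{2}$)
$x = 66$ ($x = 22 \cdot 3 = 66$)
$U = 68$ ($U = \left(3 \cdot 5 \left(1 + 5\right) + 0\right) - 22 = \left(3 \cdot 5 \cdot 6 + 0\right) - 22 = \left(90 + 0\right) - 22 = 90 - 22 = 68$)
$U x = 68 \cdot 66 = 4488$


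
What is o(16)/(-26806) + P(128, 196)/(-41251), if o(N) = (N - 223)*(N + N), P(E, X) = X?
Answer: 19142332/78983879 ≈ 0.24236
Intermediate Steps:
o(N) = 2*N*(-223 + N) (o(N) = (-223 + N)*(2*N) = 2*N*(-223 + N))
o(16)/(-26806) + P(128, 196)/(-41251) = (2*16*(-223 + 16))/(-26806) + 196/(-41251) = (2*16*(-207))*(-1/26806) + 196*(-1/41251) = -6624*(-1/26806) - 28/5893 = 3312/13403 - 28/5893 = 19142332/78983879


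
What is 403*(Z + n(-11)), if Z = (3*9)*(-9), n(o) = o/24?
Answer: -2354729/24 ≈ -98114.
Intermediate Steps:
n(o) = o/24 (n(o) = o*(1/24) = o/24)
Z = -243 (Z = 27*(-9) = -243)
403*(Z + n(-11)) = 403*(-243 + (1/24)*(-11)) = 403*(-243 - 11/24) = 403*(-5843/24) = -2354729/24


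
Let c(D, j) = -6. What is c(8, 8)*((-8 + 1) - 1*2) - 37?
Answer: 17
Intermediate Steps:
c(8, 8)*((-8 + 1) - 1*2) - 37 = -6*((-8 + 1) - 1*2) - 37 = -6*(-7 - 2) - 37 = -6*(-9) - 37 = 54 - 37 = 17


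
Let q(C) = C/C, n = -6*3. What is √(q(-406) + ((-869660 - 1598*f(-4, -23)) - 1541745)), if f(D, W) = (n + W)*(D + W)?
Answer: I*√4180390 ≈ 2044.6*I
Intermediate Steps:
n = -18
f(D, W) = (-18 + W)*(D + W)
q(C) = 1
√(q(-406) + ((-869660 - 1598*f(-4, -23)) - 1541745)) = √(1 + ((-869660 - 1598*((-23)² - 18*(-4) - 18*(-23) - 4*(-23))) - 1541745)) = √(1 + ((-869660 - 1598*(529 + 72 + 414 + 92)) - 1541745)) = √(1 + ((-869660 - 1598*1107) - 1541745)) = √(1 + ((-869660 - 1768986) - 1541745)) = √(1 + (-2638646 - 1541745)) = √(1 - 4180391) = √(-4180390) = I*√4180390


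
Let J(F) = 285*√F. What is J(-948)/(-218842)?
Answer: -15*I*√237/5759 ≈ -0.040098*I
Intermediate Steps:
J(-948)/(-218842) = (285*√(-948))/(-218842) = (285*(2*I*√237))*(-1/218842) = (570*I*√237)*(-1/218842) = -15*I*√237/5759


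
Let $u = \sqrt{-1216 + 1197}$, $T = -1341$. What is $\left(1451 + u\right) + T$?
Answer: $110 + i \sqrt{19} \approx 110.0 + 4.3589 i$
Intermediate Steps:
$u = i \sqrt{19}$ ($u = \sqrt{-19} = i \sqrt{19} \approx 4.3589 i$)
$\left(1451 + u\right) + T = \left(1451 + i \sqrt{19}\right) - 1341 = 110 + i \sqrt{19}$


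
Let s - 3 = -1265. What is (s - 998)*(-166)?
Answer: 375160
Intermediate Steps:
s = -1262 (s = 3 - 1265 = -1262)
(s - 998)*(-166) = (-1262 - 998)*(-166) = -2260*(-166) = 375160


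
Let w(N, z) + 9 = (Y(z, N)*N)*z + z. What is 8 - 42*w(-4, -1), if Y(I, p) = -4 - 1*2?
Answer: 1436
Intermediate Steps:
Y(I, p) = -6 (Y(I, p) = -4 - 2 = -6)
w(N, z) = -9 + z - 6*N*z (w(N, z) = -9 + ((-6*N)*z + z) = -9 + (-6*N*z + z) = -9 + (z - 6*N*z) = -9 + z - 6*N*z)
8 - 42*w(-4, -1) = 8 - 42*(-9 - 1 - 6*(-4)*(-1)) = 8 - 42*(-9 - 1 - 24) = 8 - 42*(-34) = 8 + 1428 = 1436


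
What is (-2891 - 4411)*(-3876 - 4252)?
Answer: 59350656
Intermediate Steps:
(-2891 - 4411)*(-3876 - 4252) = -7302*(-8128) = 59350656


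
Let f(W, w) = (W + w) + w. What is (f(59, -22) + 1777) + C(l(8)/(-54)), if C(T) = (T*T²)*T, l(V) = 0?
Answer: 1792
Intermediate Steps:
f(W, w) = W + 2*w
C(T) = T⁴ (C(T) = T³*T = T⁴)
(f(59, -22) + 1777) + C(l(8)/(-54)) = ((59 + 2*(-22)) + 1777) + (0/(-54))⁴ = ((59 - 44) + 1777) + (0*(-1/54))⁴ = (15 + 1777) + 0⁴ = 1792 + 0 = 1792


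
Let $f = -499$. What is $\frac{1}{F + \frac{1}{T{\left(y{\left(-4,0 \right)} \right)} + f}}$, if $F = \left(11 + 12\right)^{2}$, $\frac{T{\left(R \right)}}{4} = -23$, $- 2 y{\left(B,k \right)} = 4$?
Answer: $\frac{591}{312638} \approx 0.0018904$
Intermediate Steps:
$y{\left(B,k \right)} = -2$ ($y{\left(B,k \right)} = \left(- \frac{1}{2}\right) 4 = -2$)
$T{\left(R \right)} = -92$ ($T{\left(R \right)} = 4 \left(-23\right) = -92$)
$F = 529$ ($F = 23^{2} = 529$)
$\frac{1}{F + \frac{1}{T{\left(y{\left(-4,0 \right)} \right)} + f}} = \frac{1}{529 + \frac{1}{-92 - 499}} = \frac{1}{529 + \frac{1}{-591}} = \frac{1}{529 - \frac{1}{591}} = \frac{1}{\frac{312638}{591}} = \frac{591}{312638}$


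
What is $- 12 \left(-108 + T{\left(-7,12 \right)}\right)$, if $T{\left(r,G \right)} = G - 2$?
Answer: $1176$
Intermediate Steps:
$T{\left(r,G \right)} = -2 + G$
$- 12 \left(-108 + T{\left(-7,12 \right)}\right) = - 12 \left(-108 + \left(-2 + 12\right)\right) = - 12 \left(-108 + 10\right) = \left(-12\right) \left(-98\right) = 1176$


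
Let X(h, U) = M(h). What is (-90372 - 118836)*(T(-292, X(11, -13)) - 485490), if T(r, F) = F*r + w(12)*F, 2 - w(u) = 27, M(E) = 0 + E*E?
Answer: 109592983176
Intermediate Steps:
M(E) = E² (M(E) = 0 + E² = E²)
X(h, U) = h²
w(u) = -25 (w(u) = 2 - 1*27 = 2 - 27 = -25)
T(r, F) = -25*F + F*r (T(r, F) = F*r - 25*F = -25*F + F*r)
(-90372 - 118836)*(T(-292, X(11, -13)) - 485490) = (-90372 - 118836)*(11²*(-25 - 292) - 485490) = -209208*(121*(-317) - 485490) = -209208*(-38357 - 485490) = -209208*(-523847) = 109592983176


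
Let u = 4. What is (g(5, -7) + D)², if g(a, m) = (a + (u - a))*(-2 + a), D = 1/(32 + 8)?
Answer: 231361/1600 ≈ 144.60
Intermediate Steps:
D = 1/40 ≈ 0.025000
g(a, m) = -8 + 4*a (g(a, m) = (a + (4 - a))*(-2 + a) = 4*(-2 + a) = -8 + 4*a)
(g(5, -7) + D)² = ((-8 + 4*5) + 1/40)² = ((-8 + 20) + 1/40)² = (12 + 1/40)² = (481/40)² = 231361/1600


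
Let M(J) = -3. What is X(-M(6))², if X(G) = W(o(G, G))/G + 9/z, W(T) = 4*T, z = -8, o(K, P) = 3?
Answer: 529/64 ≈ 8.2656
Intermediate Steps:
X(G) = -9/8 + 12/G (X(G) = (4*3)/G + 9/(-8) = 12/G + 9*(-⅛) = 12/G - 9/8 = -9/8 + 12/G)
X(-M(6))² = (-9/8 + 12/((-1*(-3))))² = (-9/8 + 12/3)² = (-9/8 + 12*(⅓))² = (-9/8 + 4)² = (23/8)² = 529/64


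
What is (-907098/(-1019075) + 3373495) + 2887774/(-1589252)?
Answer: 2731799807176881073/809783490950 ≈ 3.3735e+6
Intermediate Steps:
(-907098/(-1019075) + 3373495) + 2887774/(-1589252) = (-907098*(-1/1019075) + 3373495) + 2887774*(-1/1589252) = (907098/1019075 + 3373495) - 1443887/794626 = 3437845324223/1019075 - 1443887/794626 = 2731799807176881073/809783490950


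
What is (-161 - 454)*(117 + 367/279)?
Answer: -6767050/93 ≈ -72764.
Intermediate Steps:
(-161 - 454)*(117 + 367/279) = -615*(117 + 367*(1/279)) = -615*(117 + 367/279) = -615*33010/279 = -6767050/93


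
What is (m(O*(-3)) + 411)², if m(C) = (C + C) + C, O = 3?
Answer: 147456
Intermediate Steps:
m(C) = 3*C (m(C) = 2*C + C = 3*C)
(m(O*(-3)) + 411)² = (3*(3*(-3)) + 411)² = (3*(-9) + 411)² = (-27 + 411)² = 384² = 147456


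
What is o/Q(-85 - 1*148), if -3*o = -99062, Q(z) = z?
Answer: -99062/699 ≈ -141.72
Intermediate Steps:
o = 99062/3 (o = -⅓*(-99062) = 99062/3 ≈ 33021.)
o/Q(-85 - 1*148) = 99062/(3*(-85 - 1*148)) = 99062/(3*(-85 - 148)) = (99062/3)/(-233) = (99062/3)*(-1/233) = -99062/699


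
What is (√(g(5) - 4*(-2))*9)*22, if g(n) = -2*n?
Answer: 198*I*√2 ≈ 280.01*I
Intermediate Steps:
(√(g(5) - 4*(-2))*9)*22 = (√(-2*5 - 4*(-2))*9)*22 = (√(-10 + 8)*9)*22 = (√(-2)*9)*22 = ((I*√2)*9)*22 = (9*I*√2)*22 = 198*I*√2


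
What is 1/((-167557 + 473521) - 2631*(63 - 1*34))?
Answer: 1/229665 ≈ 4.3542e-6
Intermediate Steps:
1/((-167557 + 473521) - 2631*(63 - 1*34)) = 1/(305964 - 2631*(63 - 34)) = 1/(305964 - 2631*29) = 1/(305964 - 76299) = 1/229665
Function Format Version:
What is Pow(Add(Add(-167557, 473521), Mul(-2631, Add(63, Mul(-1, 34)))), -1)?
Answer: Rational(1, 229665) ≈ 4.3542e-6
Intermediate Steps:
Pow(Add(Add(-167557, 473521), Mul(-2631, Add(63, Mul(-1, 34)))), -1) = Pow(Add(305964, Mul(-2631, Add(63, -34))), -1) = Pow(Add(305964, Mul(-2631, 29)), -1) = Pow(Add(305964, -76299), -1) = Pow(229665, -1) = Rational(1, 229665)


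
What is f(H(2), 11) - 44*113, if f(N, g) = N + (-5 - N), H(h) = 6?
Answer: -4977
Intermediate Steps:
f(N, g) = -5
f(H(2), 11) - 44*113 = -5 - 44*113 = -5 - 4972 = -4977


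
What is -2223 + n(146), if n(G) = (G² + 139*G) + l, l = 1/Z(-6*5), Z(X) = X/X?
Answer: 39388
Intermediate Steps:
Z(X) = 1
l = 1 (l = 1/1 = 1)
n(G) = 1 + G² + 139*G (n(G) = (G² + 139*G) + 1 = 1 + G² + 139*G)
-2223 + n(146) = -2223 + (1 + 146² + 139*146) = -2223 + (1 + 21316 + 20294) = -2223 + 41611 = 39388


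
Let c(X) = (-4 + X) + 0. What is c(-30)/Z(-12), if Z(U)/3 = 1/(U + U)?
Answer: 272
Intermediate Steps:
Z(U) = 3/(2*U) (Z(U) = 3/(U + U) = 3/((2*U)) = 3*(1/(2*U)) = 3/(2*U))
c(X) = -4 + X
c(-30)/Z(-12) = (-4 - 30)/(((3/2)/(-12))) = -34/((3/2)*(-1/12)) = -34/(-⅛) = -34*(-8) = 272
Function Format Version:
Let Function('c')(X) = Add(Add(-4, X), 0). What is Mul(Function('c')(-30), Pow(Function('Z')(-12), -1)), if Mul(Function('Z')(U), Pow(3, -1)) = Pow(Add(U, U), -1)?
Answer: 272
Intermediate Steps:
Function('Z')(U) = Mul(Rational(3, 2), Pow(U, -1)) (Function('Z')(U) = Mul(3, Pow(Add(U, U), -1)) = Mul(3, Pow(Mul(2, U), -1)) = Mul(3, Mul(Rational(1, 2), Pow(U, -1))) = Mul(Rational(3, 2), Pow(U, -1)))
Function('c')(X) = Add(-4, X)
Mul(Function('c')(-30), Pow(Function('Z')(-12), -1)) = Mul(Add(-4, -30), Pow(Mul(Rational(3, 2), Pow(-12, -1)), -1)) = Mul(-34, Pow(Mul(Rational(3, 2), Rational(-1, 12)), -1)) = Mul(-34, Pow(Rational(-1, 8), -1)) = Mul(-34, -8) = 272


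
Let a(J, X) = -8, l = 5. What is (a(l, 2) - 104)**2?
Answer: 12544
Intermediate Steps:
(a(l, 2) - 104)**2 = (-8 - 104)**2 = (-112)**2 = 12544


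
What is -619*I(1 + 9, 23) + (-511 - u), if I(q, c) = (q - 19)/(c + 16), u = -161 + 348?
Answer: -7217/13 ≈ -555.15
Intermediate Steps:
u = 187
I(q, c) = (-19 + q)/(16 + c)
-619*I(1 + 9, 23) + (-511 - u) = -619*(-19 + (1 + 9))/(16 + 23) + (-511 - 1*187) = -619*(-19 + 10)/39 + (-511 - 187) = -619*(-9)/39 - 698 = -619*(-3/13) - 698 = 1857/13 - 698 = -7217/13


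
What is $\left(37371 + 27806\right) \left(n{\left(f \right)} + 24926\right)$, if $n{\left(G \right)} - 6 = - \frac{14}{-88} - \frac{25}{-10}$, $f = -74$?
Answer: $\frac{71507316125}{44} \approx 1.6252 \cdot 10^{9}$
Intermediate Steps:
$n{\left(G \right)} = \frac{381}{44}$ ($n{\left(G \right)} = 6 - \left(- \frac{7}{44} - \frac{5}{2}\right) = 6 - - \frac{117}{44} = 6 + \left(\frac{7}{44} + \frac{5}{2}\right) = 6 + \frac{117}{44} = \frac{381}{44}$)
$\left(37371 + 27806\right) \left(n{\left(f \right)} + 24926\right) = \left(37371 + 27806\right) \left(\frac{381}{44} + 24926\right) = 65177 \cdot \frac{1097125}{44} = \frac{71507316125}{44}$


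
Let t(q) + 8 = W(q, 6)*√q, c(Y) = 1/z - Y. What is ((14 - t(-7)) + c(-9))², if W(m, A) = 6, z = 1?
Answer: 772 - 384*I*√7 ≈ 772.0 - 1016.0*I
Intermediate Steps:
c(Y) = 1 - Y (c(Y) = 1/1 - Y = 1 - Y)
t(q) = -8 + 6*√q
((14 - t(-7)) + c(-9))² = ((14 - (-8 + 6*√(-7))) + (1 - 1*(-9)))² = ((14 - (-8 + 6*(I*√7))) + (1 + 9))² = ((14 - (-8 + 6*I*√7)) + 10)² = ((14 + (8 - 6*I*√7)) + 10)² = ((22 - 6*I*√7) + 10)² = (32 - 6*I*√7)²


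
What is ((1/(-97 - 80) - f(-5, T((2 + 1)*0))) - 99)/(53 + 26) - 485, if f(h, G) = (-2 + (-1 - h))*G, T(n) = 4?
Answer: -6800695/13983 ≈ -486.35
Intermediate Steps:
f(h, G) = G*(-3 - h) (f(h, G) = (-3 - h)*G = G*(-3 - h))
((1/(-97 - 80) - f(-5, T((2 + 1)*0))) - 99)/(53 + 26) - 485 = ((1/(-97 - 80) - (-1)*4*(3 - 5)) - 99)/(53 + 26) - 485 = ((1/(-177) - (-1)*4*(-2)) - 99)/79 - 485 = ((-1/177 - 1*8) - 99)*(1/79) - 485 = ((-1/177 - 8) - 99)*(1/79) - 485 = (-1417/177 - 99)*(1/79) - 485 = -18940/177*1/79 - 485 = -18940/13983 - 485 = -6800695/13983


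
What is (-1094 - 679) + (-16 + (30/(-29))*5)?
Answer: -52031/29 ≈ -1794.2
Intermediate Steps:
(-1094 - 679) + (-16 + (30/(-29))*5) = -1773 + (-16 + (30*(-1/29))*5) = -1773 + (-16 - 30/29*5) = -1773 + (-16 - 150/29) = -1773 - 614/29 = -52031/29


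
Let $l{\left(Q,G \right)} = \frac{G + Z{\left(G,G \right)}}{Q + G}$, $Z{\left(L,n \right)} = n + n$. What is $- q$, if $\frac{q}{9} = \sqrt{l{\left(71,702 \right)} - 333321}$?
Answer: $- \frac{9 i \sqrt{199167335871}}{773} \approx - 5196.0 i$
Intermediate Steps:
$Z{\left(L,n \right)} = 2 n$
$l{\left(Q,G \right)} = \frac{3 G}{G + Q}$ ($l{\left(Q,G \right)} = \frac{G + 2 G}{Q + G} = \frac{3 G}{G + Q}$)
$q = \frac{9 i \sqrt{199167335871}}{773}$ ($q = 9 \sqrt{3 \cdot 702 \frac{1}{702 + 71} - 333321} = 9 \sqrt{3 \cdot 702 \cdot \frac{1}{773} - 333321} = 9 \sqrt{\frac{2106}{773} - 333321} = 9 \sqrt{- \frac{257655027}{773}} = 9 \frac{i \sqrt{199167335871}}{773} = \frac{9 i \sqrt{199167335871}}{773} \approx 5196.0 i$)
$- q = - \frac{9 i \sqrt{199167335871}}{773}$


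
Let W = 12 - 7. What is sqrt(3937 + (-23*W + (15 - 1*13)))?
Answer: 4*sqrt(239) ≈ 61.839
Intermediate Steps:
W = 5
sqrt(3937 + (-23*W + (15 - 1*13))) = sqrt(3937 + (-23*5 + (15 - 1*13))) = sqrt(3937 + (-115 + (15 - 13))) = sqrt(3937 + (-115 + 2)) = sqrt(3937 - 113) = sqrt(3824) = 4*sqrt(239)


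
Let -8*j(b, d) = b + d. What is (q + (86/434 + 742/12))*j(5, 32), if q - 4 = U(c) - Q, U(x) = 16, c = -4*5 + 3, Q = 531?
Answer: 21628609/10416 ≈ 2076.5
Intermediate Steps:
c = -17 (c = -20 + 3 = -17)
q = -511 (q = 4 + (16 - 1*531) = 4 + (16 - 531) = 4 - 515 = -511)
j(b, d) = -b/8 - d/8 (j(b, d) = -(b + d)/8 = -b/8 - d/8)
(q + (86/434 + 742/12))*j(5, 32) = (-511 + (86/434 + 742/12))*(-1/8*5 - 1/8*32) = (-511 + (86*(1/434) + 742*(1/12)))*(-5/8 - 4) = (-511 + (43/217 + 371/6))*(-37/8) = (-511 + 80765/1302)*(-37/8) = -584557/1302*(-37/8) = 21628609/10416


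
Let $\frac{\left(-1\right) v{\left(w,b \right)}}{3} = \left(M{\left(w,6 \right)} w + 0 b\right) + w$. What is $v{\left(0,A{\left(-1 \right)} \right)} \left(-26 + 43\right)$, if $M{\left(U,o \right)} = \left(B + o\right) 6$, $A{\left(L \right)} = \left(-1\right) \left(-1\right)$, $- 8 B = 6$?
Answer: $0$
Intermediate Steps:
$B = - \frac{3}{4}$ ($B = \left(- \frac{1}{8}\right) 6 = - \frac{3}{4} \approx -0.75$)
$A{\left(L \right)} = 1$
$M{\left(U,o \right)} = - \frac{9}{2} + 6 o$ ($M{\left(U,o \right)} = \left(- \frac{3}{4} + o\right) 6 = - \frac{9}{2} + 6 o$)
$v{\left(w,b \right)} = - \frac{195 w}{2}$ ($v{\left(w,b \right)} = - 3 \left(\left(\left(- \frac{9}{2} + 6 \cdot 6\right) w + 0 b\right) + w\right) = - 3 \left(\left(\left(- \frac{9}{2} + 36\right) w + 0\right) + w\right) = - 3 \left(\left(\frac{63 w}{2} + 0\right) + w\right) = - 3 \left(\frac{63 w}{2} + w\right) = - 3 \frac{65 w}{2} = - \frac{195 w}{2}$)
$v{\left(0,A{\left(-1 \right)} \right)} \left(-26 + 43\right) = \left(- \frac{195}{2}\right) 0 \left(-26 + 43\right) = 0 \cdot 17 = 0$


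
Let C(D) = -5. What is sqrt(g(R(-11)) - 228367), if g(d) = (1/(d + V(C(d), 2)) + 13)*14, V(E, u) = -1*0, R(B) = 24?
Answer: I*sqrt(8214639)/6 ≈ 477.69*I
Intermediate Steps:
V(E, u) = 0
g(d) = 182 + 14/d (g(d) = (1/(d + 0) + 13)*14 = (1/d + 13)*14 = (13 + 1/d)*14 = 182 + 14/d)
sqrt(g(R(-11)) - 228367) = sqrt((182 + 14/24) - 228367) = sqrt((182 + 14*(1/24)) - 228367) = sqrt((182 + 7/12) - 228367) = sqrt(2191/12 - 228367) = sqrt(-2738213/12) = I*sqrt(8214639)/6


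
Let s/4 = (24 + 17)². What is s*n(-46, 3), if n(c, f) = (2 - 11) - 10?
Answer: -127756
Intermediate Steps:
n(c, f) = -19 (n(c, f) = -9 - 10 = -19)
s = 6724 (s = 4*(24 + 17)² = 4*41² = 4*1681 = 6724)
s*n(-46, 3) = 6724*(-19) = -127756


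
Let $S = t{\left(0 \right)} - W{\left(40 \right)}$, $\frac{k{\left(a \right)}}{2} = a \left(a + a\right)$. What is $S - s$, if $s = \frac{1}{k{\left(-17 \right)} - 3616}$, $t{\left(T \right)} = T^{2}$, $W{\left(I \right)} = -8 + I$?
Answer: $- \frac{78719}{2460} \approx -32.0$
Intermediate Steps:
$k{\left(a \right)} = 4 a^{2}$ ($k{\left(a \right)} = 2 a \left(a + a\right) = 2 a 2 a = 2 \cdot 2 a^{2} = 4 a^{2}$)
$S = -32$ ($S = 0^{2} - \left(-8 + 40\right) = 0 - 32 = -32$)
$s = - \frac{1}{2460}$ ($s = \frac{1}{4 \left(-17\right)^{2} - 3616} = \frac{1}{4 \cdot 289 - 3616} = \frac{1}{1156 - 3616} = \frac{1}{-2460} = - \frac{1}{2460} \approx -0.0004065$)
$S - s = -32 - - \frac{1}{2460} = -32 + \frac{1}{2460} = - \frac{78719}{2460}$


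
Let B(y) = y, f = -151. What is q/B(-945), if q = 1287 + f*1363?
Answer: 29218/135 ≈ 216.43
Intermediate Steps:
q = -204526 (q = 1287 - 151*1363 = 1287 - 205813 = -204526)
q/B(-945) = -204526/(-945) = -204526*(-1/945) = 29218/135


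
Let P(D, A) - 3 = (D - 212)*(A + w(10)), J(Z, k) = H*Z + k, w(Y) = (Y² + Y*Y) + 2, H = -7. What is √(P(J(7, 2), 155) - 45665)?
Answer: 25*I*√221 ≈ 371.65*I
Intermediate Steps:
w(Y) = 2 + 2*Y² (w(Y) = (Y² + Y²) + 2 = 2*Y² + 2 = 2 + 2*Y²)
J(Z, k) = k - 7*Z (J(Z, k) = -7*Z + k = k - 7*Z)
P(D, A) = 3 + (-212 + D)*(202 + A) (P(D, A) = 3 + (D - 212)*(A + (2 + 2*10²)) = 3 + (-212 + D)*(A + (2 + 2*100)) = 3 + (-212 + D)*(A + (2 + 200)) = 3 + (-212 + D)*(A + 202) = 3 + (-212 + D)*(202 + A))
√(P(J(7, 2), 155) - 45665) = √((-42821 - 212*155 + 202*(2 - 7*7) + 155*(2 - 7*7)) - 45665) = √((-42821 - 32860 + 202*(2 - 49) + 155*(2 - 49)) - 45665) = √((-42821 - 32860 + 202*(-47) + 155*(-47)) - 45665) = √((-42821 - 32860 - 9494 - 7285) - 45665) = √(-92460 - 45665) = √(-138125) = 25*I*√221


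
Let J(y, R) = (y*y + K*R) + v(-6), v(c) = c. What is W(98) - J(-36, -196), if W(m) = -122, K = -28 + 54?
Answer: 3684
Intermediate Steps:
K = 26
J(y, R) = -6 + y² + 26*R (J(y, R) = (y*y + 26*R) - 6 = (y² + 26*R) - 6 = -6 + y² + 26*R)
W(98) - J(-36, -196) = -122 - (-6 + (-36)² + 26*(-196)) = -122 - (-6 + 1296 - 5096) = -122 - 1*(-3806) = -122 + 3806 = 3684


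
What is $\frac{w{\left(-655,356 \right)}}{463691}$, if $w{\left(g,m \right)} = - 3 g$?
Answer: $\frac{1965}{463691} \approx 0.0042377$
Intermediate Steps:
$\frac{w{\left(-655,356 \right)}}{463691} = \frac{\left(-3\right) \left(-655\right)}{463691} = 1965 \cdot \frac{1}{463691} = \frac{1965}{463691}$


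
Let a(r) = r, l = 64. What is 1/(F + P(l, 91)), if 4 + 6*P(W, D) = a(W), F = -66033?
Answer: -1/66023 ≈ -1.5146e-5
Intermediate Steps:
P(W, D) = -⅔ + W/6
1/(F + P(l, 91)) = 1/(-66033 + (-⅔ + (⅙)*64)) = 1/(-66033 + (-⅔ + 32/3)) = 1/(-66033 + 10) = 1/(-66023) = -1/66023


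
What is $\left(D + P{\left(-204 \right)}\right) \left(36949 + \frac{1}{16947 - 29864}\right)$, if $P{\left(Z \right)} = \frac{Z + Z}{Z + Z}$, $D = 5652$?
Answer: $\frac{2698008621496}{12917} \approx 2.0887 \cdot 10^{8}$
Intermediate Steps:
$P{\left(Z \right)} = 1$ ($P{\left(Z \right)} = \frac{2 Z}{2 Z} = 2 Z \frac{1}{2 Z} = 1$)
$\left(D + P{\left(-204 \right)}\right) \left(36949 + \frac{1}{16947 - 29864}\right) = \left(5652 + 1\right) \left(36949 + \frac{1}{16947 - 29864}\right) = 5653 \left(36949 + \frac{1}{-12917}\right) = 5653 \left(36949 - \frac{1}{12917}\right) = 5653 \cdot \frac{477270232}{12917} = \frac{2698008621496}{12917}$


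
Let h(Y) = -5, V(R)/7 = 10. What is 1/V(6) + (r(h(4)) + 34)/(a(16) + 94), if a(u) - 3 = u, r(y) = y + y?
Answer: 1793/7910 ≈ 0.22668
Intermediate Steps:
V(R) = 70 (V(R) = 7*10 = 70)
r(y) = 2*y
a(u) = 3 + u
1/V(6) + (r(h(4)) + 34)/(a(16) + 94) = 1/70 + (2*(-5) + 34)/((3 + 16) + 94) = 1/70 + (-10 + 34)/(19 + 94) = 1/70 + 24/113 = 1793/7910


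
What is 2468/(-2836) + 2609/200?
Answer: 1726381/141800 ≈ 12.175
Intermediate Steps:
2468/(-2836) + 2609/200 = 2468*(-1/2836) + 2609*(1/200) = -617/709 + 2609/200 = 1726381/141800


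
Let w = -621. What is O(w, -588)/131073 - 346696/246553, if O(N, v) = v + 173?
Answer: -45544804303/32316441369 ≈ -1.4093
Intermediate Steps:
O(N, v) = 173 + v
O(w, -588)/131073 - 346696/246553 = (173 - 588)/131073 - 346696/246553 = -415*1/131073 - 346696*1/246553 = -415/131073 - 346696/246553 = -45544804303/32316441369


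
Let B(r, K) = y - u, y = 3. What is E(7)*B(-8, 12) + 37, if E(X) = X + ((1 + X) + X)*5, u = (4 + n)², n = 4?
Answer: -4965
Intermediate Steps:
u = 64 (u = (4 + 4)² = 8² = 64)
B(r, K) = -61 (B(r, K) = 3 - 1*64 = 3 - 64 = -61)
E(X) = 5 + 11*X (E(X) = X + (1 + 2*X)*5 = X + (5 + 10*X) = 5 + 11*X)
E(7)*B(-8, 12) + 37 = (5 + 11*7)*(-61) + 37 = (5 + 77)*(-61) + 37 = 82*(-61) + 37 = -5002 + 37 = -4965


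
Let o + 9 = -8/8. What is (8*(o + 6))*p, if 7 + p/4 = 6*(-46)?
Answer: 36224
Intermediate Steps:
o = -10 (o = -9 - 8/8 = -9 - 8*⅛ = -9 - 1 = -10)
p = -1132 (p = -28 + 4*(6*(-46)) = -28 + 4*(-276) = -28 - 1104 = -1132)
(8*(o + 6))*p = (8*(-10 + 6))*(-1132) = (8*(-4))*(-1132) = -32*(-1132) = 36224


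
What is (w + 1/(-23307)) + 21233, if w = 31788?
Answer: 1235760446/23307 ≈ 53021.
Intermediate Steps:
(w + 1/(-23307)) + 21233 = (31788 + 1/(-23307)) + 21233 = (31788 - 1/23307) + 21233 = 740882915/23307 + 21233 = 1235760446/23307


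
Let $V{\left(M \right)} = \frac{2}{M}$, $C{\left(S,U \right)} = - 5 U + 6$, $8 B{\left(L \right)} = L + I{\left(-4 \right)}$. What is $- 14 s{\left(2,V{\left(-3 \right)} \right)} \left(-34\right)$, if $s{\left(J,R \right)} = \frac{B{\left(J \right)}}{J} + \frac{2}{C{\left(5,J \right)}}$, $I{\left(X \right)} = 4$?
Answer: $- \frac{119}{2} \approx -59.5$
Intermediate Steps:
$B{\left(L \right)} = \frac{1}{2} + \frac{L}{8}$ ($B{\left(L \right)} = \frac{L + 4}{8} = \frac{4 + L}{8} = \frac{1}{2} + \frac{L}{8}$)
$C{\left(S,U \right)} = 6 - 5 U$
$s{\left(J,R \right)} = \frac{2}{6 - 5 J} + \frac{\frac{1}{2} + \frac{J}{8}}{J}$ ($s{\left(J,R \right)} = \frac{\frac{1}{2} + \frac{J}{8}}{J} + \frac{2}{6 - 5 J} = \frac{2}{6 - 5 J} + \frac{\frac{1}{2} + \frac{J}{8}}{J}$)
$- 14 s{\left(2,V{\left(-3 \right)} \right)} \left(-34\right) = - 14 \frac{-24 - 4 + 5 \cdot 2^{2}}{8 \cdot 2 \left(-6 + 5 \cdot 2\right)} \left(-34\right) = - 14 \cdot \frac{1}{8} \cdot \frac{1}{2} \frac{1}{-6 + 10} \left(-24 - 4 + 5 \cdot 4\right) \left(-34\right) = - 14 \cdot \frac{1}{8} \cdot \frac{1}{2} \cdot \frac{1}{4} \left(-24 - 4 + 20\right) \left(-34\right) = - 14 \cdot \frac{1}{8} \cdot \frac{1}{2} \cdot \frac{1}{4} \left(-8\right) \left(-34\right) = \left(-14\right) \left(- \frac{1}{8}\right) \left(-34\right) = \frac{7}{4} \left(-34\right) = - \frac{119}{2}$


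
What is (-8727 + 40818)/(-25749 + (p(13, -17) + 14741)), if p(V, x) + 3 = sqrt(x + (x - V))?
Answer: -117784667/40414056 - 10697*I*sqrt(47)/40414056 ≈ -2.9144 - 0.0018146*I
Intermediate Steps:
p(V, x) = -3 + sqrt(-V + 2*x) (p(V, x) = -3 + sqrt(x + (x - V)) = -3 + sqrt(-V + 2*x))
(-8727 + 40818)/(-25749 + (p(13, -17) + 14741)) = (-8727 + 40818)/(-25749 + ((-3 + sqrt(-1*13 + 2*(-17))) + 14741)) = 32091/(-25749 + ((-3 + sqrt(-13 - 34)) + 14741)) = 32091/(-25749 + ((-3 + sqrt(-47)) + 14741)) = 32091/(-25749 + ((-3 + I*sqrt(47)) + 14741)) = 32091/(-25749 + (14738 + I*sqrt(47))) = 32091/(-11011 + I*sqrt(47))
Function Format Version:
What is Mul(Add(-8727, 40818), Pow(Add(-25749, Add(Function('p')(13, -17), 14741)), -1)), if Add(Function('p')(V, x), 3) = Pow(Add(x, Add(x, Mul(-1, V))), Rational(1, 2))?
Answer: Add(Rational(-117784667, 40414056), Mul(Rational(-10697, 40414056), I, Pow(47, Rational(1, 2)))) ≈ Add(-2.9144, Mul(-0.0018146, I))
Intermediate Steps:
Function('p')(V, x) = Add(-3, Pow(Add(Mul(-1, V), Mul(2, x)), Rational(1, 2))) (Function('p')(V, x) = Add(-3, Pow(Add(x, Add(x, Mul(-1, V))), Rational(1, 2))) = Add(-3, Pow(Add(Mul(-1, V), Mul(2, x)), Rational(1, 2))))
Mul(Add(-8727, 40818), Pow(Add(-25749, Add(Function('p')(13, -17), 14741)), -1)) = Mul(Add(-8727, 40818), Pow(Add(-25749, Add(Add(-3, Pow(Add(Mul(-1, 13), Mul(2, -17)), Rational(1, 2))), 14741)), -1)) = Mul(32091, Pow(Add(-25749, Add(Add(-3, Pow(Add(-13, -34), Rational(1, 2))), 14741)), -1)) = Mul(32091, Pow(Add(-25749, Add(Add(-3, Pow(-47, Rational(1, 2))), 14741)), -1)) = Mul(32091, Pow(Add(-25749, Add(Add(-3, Mul(I, Pow(47, Rational(1, 2)))), 14741)), -1)) = Mul(32091, Pow(Add(-25749, Add(14738, Mul(I, Pow(47, Rational(1, 2))))), -1)) = Mul(32091, Pow(Add(-11011, Mul(I, Pow(47, Rational(1, 2)))), -1))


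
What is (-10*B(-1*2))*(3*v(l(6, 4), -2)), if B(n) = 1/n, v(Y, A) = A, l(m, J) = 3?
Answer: -30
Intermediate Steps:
B(n) = 1/n
(-10*B(-1*2))*(3*v(l(6, 4), -2)) = (-10/((-1*2)))*(3*(-2)) = -10/(-2)*(-6) = -10*(-½)*(-6) = 5*(-6) = -30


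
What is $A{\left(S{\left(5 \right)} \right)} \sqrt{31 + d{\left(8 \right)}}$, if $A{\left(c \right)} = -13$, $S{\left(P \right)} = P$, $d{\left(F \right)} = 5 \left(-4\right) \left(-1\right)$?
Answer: $- 13 \sqrt{51} \approx -92.839$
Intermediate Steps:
$d{\left(F \right)} = 20$ ($d{\left(F \right)} = \left(-20\right) \left(-1\right) = 20$)
$A{\left(S{\left(5 \right)} \right)} \sqrt{31 + d{\left(8 \right)}} = - 13 \sqrt{31 + 20} = - 13 \sqrt{51}$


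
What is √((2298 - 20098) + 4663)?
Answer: I*√13137 ≈ 114.62*I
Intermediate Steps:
√((2298 - 20098) + 4663) = √(-17800 + 4663) = √(-13137) = I*√13137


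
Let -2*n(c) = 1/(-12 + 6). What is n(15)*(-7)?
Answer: -7/12 ≈ -0.58333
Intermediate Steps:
n(c) = 1/12 (n(c) = -1/(2*(-12 + 6)) = -½/(-6) = -½*(-⅙) = 1/12)
n(15)*(-7) = (1/12)*(-7) = -7/12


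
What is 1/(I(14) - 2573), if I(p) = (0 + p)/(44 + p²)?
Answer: -120/308753 ≈ -0.00038866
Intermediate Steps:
I(p) = p/(44 + p²)
1/(I(14) - 2573) = 1/(14/(44 + 14²) - 2573) = 1/(14/(44 + 196) - 2573) = 1/(14/240 - 2573) = 1/(14*(1/240) - 2573) = 1/(7/120 - 2573) = 1/(-308753/120) = -120/308753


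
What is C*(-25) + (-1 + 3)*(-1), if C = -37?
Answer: 923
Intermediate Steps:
C*(-25) + (-1 + 3)*(-1) = -37*(-25) + (-1 + 3)*(-1) = 925 + 2*(-1) = 925 - 2 = 923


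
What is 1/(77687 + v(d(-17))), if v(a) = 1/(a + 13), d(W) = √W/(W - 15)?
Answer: 13445535463/1044544347684449 - 32*I*√17/1044544347684449 ≈ 1.2872e-5 - 1.2631e-13*I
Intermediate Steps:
d(W) = √W/(-15 + W)
v(a) = 1/(13 + a)
1/(77687 + v(d(-17))) = 1/(77687 + 1/(13 + √(-17)/(-15 - 17))) = 1/(77687 + 1/(13 + (I*√17)/(-32))) = 1/(77687 + 1/(13 + (I*√17)*(-1/32))) = 1/(77687 + 1/(13 - I*√17/32))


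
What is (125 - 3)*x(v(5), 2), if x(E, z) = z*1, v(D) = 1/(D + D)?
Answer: 244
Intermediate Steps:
v(D) = 1/(2*D)
x(E, z) = z
(125 - 3)*x(v(5), 2) = (125 - 3)*2 = 122*2 = 244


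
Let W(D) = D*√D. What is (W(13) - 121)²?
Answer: 16838 - 3146*√13 ≈ 5494.9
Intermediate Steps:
W(D) = D^(3/2)
(W(13) - 121)² = (13^(3/2) - 121)² = (13*√13 - 121)² = (-121 + 13*√13)²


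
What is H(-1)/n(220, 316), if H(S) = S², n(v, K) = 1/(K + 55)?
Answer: 371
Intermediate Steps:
n(v, K) = 1/(55 + K)
H(-1)/n(220, 316) = (-1)²/(1/(55 + 316)) = 1/1/371 = 1/(1/371) = 1*371 = 371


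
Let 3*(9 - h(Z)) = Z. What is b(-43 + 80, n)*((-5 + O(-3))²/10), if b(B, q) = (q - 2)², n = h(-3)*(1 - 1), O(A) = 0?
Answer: 10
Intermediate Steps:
h(Z) = 9 - Z/3
n = 0 (n = (9 - ⅓*(-3))*(1 - 1) = (9 + 1)*0 = 10*0 = 0)
b(B, q) = (-2 + q)²
b(-43 + 80, n)*((-5 + O(-3))²/10) = (-2 + 0)²*((-5 + 0)²/10) = (-2)²*((-5)²*(⅒)) = 4*(25*(⅒)) = 4*(5/2) = 10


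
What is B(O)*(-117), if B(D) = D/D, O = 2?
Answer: -117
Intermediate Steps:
B(D) = 1
B(O)*(-117) = 1*(-117) = -117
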